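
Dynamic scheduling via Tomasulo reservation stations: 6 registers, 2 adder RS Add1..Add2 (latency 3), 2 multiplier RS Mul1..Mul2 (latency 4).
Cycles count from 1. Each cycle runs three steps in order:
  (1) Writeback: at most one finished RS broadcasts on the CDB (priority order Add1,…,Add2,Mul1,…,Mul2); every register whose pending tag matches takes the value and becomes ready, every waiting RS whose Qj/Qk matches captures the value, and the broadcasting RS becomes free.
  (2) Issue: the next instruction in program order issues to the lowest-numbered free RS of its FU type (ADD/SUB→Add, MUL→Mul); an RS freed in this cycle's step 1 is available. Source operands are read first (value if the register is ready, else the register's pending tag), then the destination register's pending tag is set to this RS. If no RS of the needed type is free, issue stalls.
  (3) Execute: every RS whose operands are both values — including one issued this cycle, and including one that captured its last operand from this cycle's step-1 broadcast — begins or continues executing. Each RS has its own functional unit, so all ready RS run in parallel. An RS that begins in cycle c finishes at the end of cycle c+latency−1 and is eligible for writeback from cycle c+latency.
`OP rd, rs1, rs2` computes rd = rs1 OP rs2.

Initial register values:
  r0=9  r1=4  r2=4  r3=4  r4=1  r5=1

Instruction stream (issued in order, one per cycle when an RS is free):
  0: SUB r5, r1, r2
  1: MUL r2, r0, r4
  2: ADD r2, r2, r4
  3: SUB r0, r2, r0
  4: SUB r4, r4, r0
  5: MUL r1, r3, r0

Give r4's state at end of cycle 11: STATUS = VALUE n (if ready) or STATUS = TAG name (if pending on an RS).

cycle 1: issue SUB r5<-Add1 // r0:9,r1:4,r2:4,r3:4,r4:1,r5:Add1
cycle 2: issue MUL r2<-Mul1 // r0:9,r1:4,r2:Mul1,r3:4,r4:1,r5:Add1
cycle 3: issue ADD r2<-Add2 // r0:9,r1:4,r2:Add2,r3:4,r4:1,r5:Add1
cycle 4: CDB Add1=0; issue SUB r0<-Add1 // r0:Add1,r1:4,r2:Add2,r3:4,r4:1,r5:0
cycle 5: stall // r0:Add1,r1:4,r2:Add2,r3:4,r4:1,r5:0
cycle 6: CDB Mul1=9; stall // r0:Add1,r1:4,r2:Add2,r3:4,r4:1,r5:0
cycle 7: stall // r0:Add1,r1:4,r2:Add2,r3:4,r4:1,r5:0
cycle 8: stall // r0:Add1,r1:4,r2:Add2,r3:4,r4:1,r5:0
cycle 9: CDB Add2=10; issue SUB r4<-Add2 // r0:Add1,r1:4,r2:10,r3:4,r4:Add2,r5:0
cycle 10: issue MUL r1<-Mul1 // r0:Add1,r1:Mul1,r2:10,r3:4,r4:Add2,r5:0
cycle 11: - // r0:Add1,r1:Mul1,r2:10,r3:4,r4:Add2,r5:0

STATUS = TAG Add2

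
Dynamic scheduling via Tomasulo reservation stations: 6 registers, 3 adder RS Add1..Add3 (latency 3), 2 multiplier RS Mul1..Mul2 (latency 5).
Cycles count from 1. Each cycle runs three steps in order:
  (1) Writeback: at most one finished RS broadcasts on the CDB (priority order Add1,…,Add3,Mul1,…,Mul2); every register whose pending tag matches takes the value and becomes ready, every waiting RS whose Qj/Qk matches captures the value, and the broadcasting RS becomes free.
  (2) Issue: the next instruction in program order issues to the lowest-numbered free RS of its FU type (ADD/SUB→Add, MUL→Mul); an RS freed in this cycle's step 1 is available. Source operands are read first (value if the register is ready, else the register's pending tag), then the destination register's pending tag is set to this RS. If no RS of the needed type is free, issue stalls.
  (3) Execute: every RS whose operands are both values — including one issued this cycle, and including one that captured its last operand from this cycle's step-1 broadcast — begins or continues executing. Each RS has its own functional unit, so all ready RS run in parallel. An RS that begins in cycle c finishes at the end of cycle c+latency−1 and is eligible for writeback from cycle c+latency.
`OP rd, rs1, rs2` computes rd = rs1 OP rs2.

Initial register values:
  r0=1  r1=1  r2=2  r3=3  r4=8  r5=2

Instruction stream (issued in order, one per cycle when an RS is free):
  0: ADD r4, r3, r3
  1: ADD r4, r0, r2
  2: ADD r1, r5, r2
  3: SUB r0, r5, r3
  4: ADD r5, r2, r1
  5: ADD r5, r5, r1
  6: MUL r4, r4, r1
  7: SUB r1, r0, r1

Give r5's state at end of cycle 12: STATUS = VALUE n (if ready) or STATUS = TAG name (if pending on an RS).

STATUS = VALUE 10

  c1: issue ADD r4<-Add1  regs: r0:1,r1:1,r2:2,r3:3,r4:Add1,r5:2
  c2: issue ADD r4<-Add2  regs: r0:1,r1:1,r2:2,r3:3,r4:Add2,r5:2
  c3: issue ADD r1<-Add3  regs: r0:1,r1:Add3,r2:2,r3:3,r4:Add2,r5:2
  c4: CDB Add1=6; issue SUB r0<-Add1  regs: r0:Add1,r1:Add3,r2:2,r3:3,r4:Add2,r5:2
  c5: CDB Add2=3; issue ADD r5<-Add2  regs: r0:Add1,r1:Add3,r2:2,r3:3,r4:3,r5:Add2
  c6: CDB Add3=4; issue ADD r5<-Add3  regs: r0:Add1,r1:4,r2:2,r3:3,r4:3,r5:Add3
  c7: CDB Add1=-1; issue MUL r4<-Mul1  regs: r0:-1,r1:4,r2:2,r3:3,r4:Mul1,r5:Add3
  c8: issue SUB r1<-Add1  regs: r0:-1,r1:Add1,r2:2,r3:3,r4:Mul1,r5:Add3
  c9: CDB Add2=6  regs: r0:-1,r1:Add1,r2:2,r3:3,r4:Mul1,r5:Add3
  c10: -  regs: r0:-1,r1:Add1,r2:2,r3:3,r4:Mul1,r5:Add3
  c11: CDB Add1=-5  regs: r0:-1,r1:-5,r2:2,r3:3,r4:Mul1,r5:Add3
  c12: CDB Add3=10  regs: r0:-1,r1:-5,r2:2,r3:3,r4:Mul1,r5:10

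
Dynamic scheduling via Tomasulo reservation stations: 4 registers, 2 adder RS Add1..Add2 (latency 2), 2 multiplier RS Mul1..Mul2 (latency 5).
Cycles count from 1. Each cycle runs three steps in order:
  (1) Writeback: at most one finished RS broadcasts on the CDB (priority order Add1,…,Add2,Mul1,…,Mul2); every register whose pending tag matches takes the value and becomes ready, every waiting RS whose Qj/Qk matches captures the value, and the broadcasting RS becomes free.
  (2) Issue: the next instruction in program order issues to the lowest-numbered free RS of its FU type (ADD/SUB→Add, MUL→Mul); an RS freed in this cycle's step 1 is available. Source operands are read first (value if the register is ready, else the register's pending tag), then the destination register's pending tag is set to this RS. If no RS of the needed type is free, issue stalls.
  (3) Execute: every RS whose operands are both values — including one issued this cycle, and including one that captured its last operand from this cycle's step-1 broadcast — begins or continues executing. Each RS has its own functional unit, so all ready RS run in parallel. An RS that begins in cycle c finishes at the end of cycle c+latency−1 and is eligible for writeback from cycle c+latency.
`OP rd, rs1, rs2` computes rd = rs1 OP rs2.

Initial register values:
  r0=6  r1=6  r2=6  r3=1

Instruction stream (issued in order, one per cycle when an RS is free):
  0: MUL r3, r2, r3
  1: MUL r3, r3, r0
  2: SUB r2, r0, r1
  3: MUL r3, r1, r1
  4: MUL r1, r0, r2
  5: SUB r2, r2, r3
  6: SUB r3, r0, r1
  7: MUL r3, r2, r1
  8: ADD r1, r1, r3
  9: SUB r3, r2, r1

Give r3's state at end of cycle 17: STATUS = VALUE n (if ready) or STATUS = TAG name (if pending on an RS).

  c1: issue MUL r3<-Mul1  regs: r0:6,r1:6,r2:6,r3:Mul1
  c2: issue MUL r3<-Mul2  regs: r0:6,r1:6,r2:6,r3:Mul2
  c3: issue SUB r2<-Add1  regs: r0:6,r1:6,r2:Add1,r3:Mul2
  c4: stall  regs: r0:6,r1:6,r2:Add1,r3:Mul2
  c5: CDB Add1=0; stall  regs: r0:6,r1:6,r2:0,r3:Mul2
  c6: CDB Mul1=6; issue MUL r3<-Mul1  regs: r0:6,r1:6,r2:0,r3:Mul1
  c7: stall  regs: r0:6,r1:6,r2:0,r3:Mul1
  c8: stall  regs: r0:6,r1:6,r2:0,r3:Mul1
  c9: stall  regs: r0:6,r1:6,r2:0,r3:Mul1
  c10: stall  regs: r0:6,r1:6,r2:0,r3:Mul1
  c11: CDB Mul1=36; issue MUL r1<-Mul1  regs: r0:6,r1:Mul1,r2:0,r3:36
  c12: CDB Mul2=36; issue SUB r2<-Add1  regs: r0:6,r1:Mul1,r2:Add1,r3:36
  c13: issue SUB r3<-Add2  regs: r0:6,r1:Mul1,r2:Add1,r3:Add2
  c14: CDB Add1=-36; issue MUL r3<-Mul2  regs: r0:6,r1:Mul1,r2:-36,r3:Mul2
  c15: issue ADD r1<-Add1  regs: r0:6,r1:Add1,r2:-36,r3:Mul2
  c16: CDB Mul1=0; stall  regs: r0:6,r1:Add1,r2:-36,r3:Mul2
  c17: stall  regs: r0:6,r1:Add1,r2:-36,r3:Mul2

STATUS = TAG Mul2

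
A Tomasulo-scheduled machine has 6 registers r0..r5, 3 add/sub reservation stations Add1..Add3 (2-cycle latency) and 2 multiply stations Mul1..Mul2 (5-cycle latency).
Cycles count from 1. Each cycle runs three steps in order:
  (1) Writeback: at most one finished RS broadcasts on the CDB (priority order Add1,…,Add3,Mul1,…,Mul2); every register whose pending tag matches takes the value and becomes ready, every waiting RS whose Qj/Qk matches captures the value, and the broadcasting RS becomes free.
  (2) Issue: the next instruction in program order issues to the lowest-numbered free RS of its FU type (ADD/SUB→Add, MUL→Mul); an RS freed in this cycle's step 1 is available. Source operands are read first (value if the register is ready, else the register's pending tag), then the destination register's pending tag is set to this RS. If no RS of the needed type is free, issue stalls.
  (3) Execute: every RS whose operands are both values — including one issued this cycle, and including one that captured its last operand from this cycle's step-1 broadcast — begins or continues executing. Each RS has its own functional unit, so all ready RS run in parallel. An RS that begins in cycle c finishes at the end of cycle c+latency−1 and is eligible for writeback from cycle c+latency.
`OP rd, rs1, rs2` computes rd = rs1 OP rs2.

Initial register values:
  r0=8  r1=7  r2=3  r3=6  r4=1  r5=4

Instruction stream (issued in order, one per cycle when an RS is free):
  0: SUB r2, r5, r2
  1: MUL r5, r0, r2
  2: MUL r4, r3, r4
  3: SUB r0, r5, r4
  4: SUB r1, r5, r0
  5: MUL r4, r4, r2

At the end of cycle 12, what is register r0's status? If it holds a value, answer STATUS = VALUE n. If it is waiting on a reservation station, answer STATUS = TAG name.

  c1: issue SUB r2<-Add1  regs: r0:8,r1:7,r2:Add1,r3:6,r4:1,r5:4
  c2: issue MUL r5<-Mul1  regs: r0:8,r1:7,r2:Add1,r3:6,r4:1,r5:Mul1
  c3: CDB Add1=1; issue MUL r4<-Mul2  regs: r0:8,r1:7,r2:1,r3:6,r4:Mul2,r5:Mul1
  c4: issue SUB r0<-Add1  regs: r0:Add1,r1:7,r2:1,r3:6,r4:Mul2,r5:Mul1
  c5: issue SUB r1<-Add2  regs: r0:Add1,r1:Add2,r2:1,r3:6,r4:Mul2,r5:Mul1
  c6: stall  regs: r0:Add1,r1:Add2,r2:1,r3:6,r4:Mul2,r5:Mul1
  c7: stall  regs: r0:Add1,r1:Add2,r2:1,r3:6,r4:Mul2,r5:Mul1
  c8: CDB Mul1=8; issue MUL r4<-Mul1  regs: r0:Add1,r1:Add2,r2:1,r3:6,r4:Mul1,r5:8
  c9: CDB Mul2=6  regs: r0:Add1,r1:Add2,r2:1,r3:6,r4:Mul1,r5:8
  c10: -  regs: r0:Add1,r1:Add2,r2:1,r3:6,r4:Mul1,r5:8
  c11: CDB Add1=2  regs: r0:2,r1:Add2,r2:1,r3:6,r4:Mul1,r5:8
  c12: -  regs: r0:2,r1:Add2,r2:1,r3:6,r4:Mul1,r5:8

STATUS = VALUE 2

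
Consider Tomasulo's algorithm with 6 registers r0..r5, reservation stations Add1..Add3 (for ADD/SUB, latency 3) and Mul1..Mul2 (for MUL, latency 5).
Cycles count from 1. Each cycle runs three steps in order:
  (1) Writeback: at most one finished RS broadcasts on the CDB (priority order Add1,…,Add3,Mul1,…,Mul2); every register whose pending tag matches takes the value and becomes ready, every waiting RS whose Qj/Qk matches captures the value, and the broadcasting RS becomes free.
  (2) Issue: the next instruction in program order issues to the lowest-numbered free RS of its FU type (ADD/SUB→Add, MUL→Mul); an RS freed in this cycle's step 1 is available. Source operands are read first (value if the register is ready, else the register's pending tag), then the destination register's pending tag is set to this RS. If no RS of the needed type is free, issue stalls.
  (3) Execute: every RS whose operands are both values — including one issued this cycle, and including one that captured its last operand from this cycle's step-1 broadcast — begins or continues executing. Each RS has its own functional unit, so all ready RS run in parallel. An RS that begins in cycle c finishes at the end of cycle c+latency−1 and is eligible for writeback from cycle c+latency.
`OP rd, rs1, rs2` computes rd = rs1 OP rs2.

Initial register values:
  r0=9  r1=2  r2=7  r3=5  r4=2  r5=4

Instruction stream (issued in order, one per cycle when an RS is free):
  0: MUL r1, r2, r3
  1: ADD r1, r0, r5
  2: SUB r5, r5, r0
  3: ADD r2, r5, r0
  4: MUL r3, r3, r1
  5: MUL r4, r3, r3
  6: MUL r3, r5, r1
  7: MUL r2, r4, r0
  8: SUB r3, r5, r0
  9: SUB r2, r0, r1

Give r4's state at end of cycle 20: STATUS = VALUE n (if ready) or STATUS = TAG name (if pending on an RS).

  c1: issue MUL r1<-Mul1  regs: r0:9,r1:Mul1,r2:7,r3:5,r4:2,r5:4
  c2: issue ADD r1<-Add1  regs: r0:9,r1:Add1,r2:7,r3:5,r4:2,r5:4
  c3: issue SUB r5<-Add2  regs: r0:9,r1:Add1,r2:7,r3:5,r4:2,r5:Add2
  c4: issue ADD r2<-Add3  regs: r0:9,r1:Add1,r2:Add3,r3:5,r4:2,r5:Add2
  c5: CDB Add1=13; issue MUL r3<-Mul2  regs: r0:9,r1:13,r2:Add3,r3:Mul2,r4:2,r5:Add2
  c6: CDB Add2=-5; stall  regs: r0:9,r1:13,r2:Add3,r3:Mul2,r4:2,r5:-5
  c7: CDB Mul1=35; issue MUL r4<-Mul1  regs: r0:9,r1:13,r2:Add3,r3:Mul2,r4:Mul1,r5:-5
  c8: stall  regs: r0:9,r1:13,r2:Add3,r3:Mul2,r4:Mul1,r5:-5
  c9: CDB Add3=4; stall  regs: r0:9,r1:13,r2:4,r3:Mul2,r4:Mul1,r5:-5
  c10: CDB Mul2=65; issue MUL r3<-Mul2  regs: r0:9,r1:13,r2:4,r3:Mul2,r4:Mul1,r5:-5
  c11: stall  regs: r0:9,r1:13,r2:4,r3:Mul2,r4:Mul1,r5:-5
  c12: stall  regs: r0:9,r1:13,r2:4,r3:Mul2,r4:Mul1,r5:-5
  c13: stall  regs: r0:9,r1:13,r2:4,r3:Mul2,r4:Mul1,r5:-5
  c14: stall  regs: r0:9,r1:13,r2:4,r3:Mul2,r4:Mul1,r5:-5
  c15: CDB Mul1=4225; issue MUL r2<-Mul1  regs: r0:9,r1:13,r2:Mul1,r3:Mul2,r4:4225,r5:-5
  c16: CDB Mul2=-65; issue SUB r3<-Add1  regs: r0:9,r1:13,r2:Mul1,r3:Add1,r4:4225,r5:-5
  c17: issue SUB r2<-Add2  regs: r0:9,r1:13,r2:Add2,r3:Add1,r4:4225,r5:-5
  c18: -  regs: r0:9,r1:13,r2:Add2,r3:Add1,r4:4225,r5:-5
  c19: CDB Add1=-14  regs: r0:9,r1:13,r2:Add2,r3:-14,r4:4225,r5:-5
  c20: CDB Add2=-4  regs: r0:9,r1:13,r2:-4,r3:-14,r4:4225,r5:-5

STATUS = VALUE 4225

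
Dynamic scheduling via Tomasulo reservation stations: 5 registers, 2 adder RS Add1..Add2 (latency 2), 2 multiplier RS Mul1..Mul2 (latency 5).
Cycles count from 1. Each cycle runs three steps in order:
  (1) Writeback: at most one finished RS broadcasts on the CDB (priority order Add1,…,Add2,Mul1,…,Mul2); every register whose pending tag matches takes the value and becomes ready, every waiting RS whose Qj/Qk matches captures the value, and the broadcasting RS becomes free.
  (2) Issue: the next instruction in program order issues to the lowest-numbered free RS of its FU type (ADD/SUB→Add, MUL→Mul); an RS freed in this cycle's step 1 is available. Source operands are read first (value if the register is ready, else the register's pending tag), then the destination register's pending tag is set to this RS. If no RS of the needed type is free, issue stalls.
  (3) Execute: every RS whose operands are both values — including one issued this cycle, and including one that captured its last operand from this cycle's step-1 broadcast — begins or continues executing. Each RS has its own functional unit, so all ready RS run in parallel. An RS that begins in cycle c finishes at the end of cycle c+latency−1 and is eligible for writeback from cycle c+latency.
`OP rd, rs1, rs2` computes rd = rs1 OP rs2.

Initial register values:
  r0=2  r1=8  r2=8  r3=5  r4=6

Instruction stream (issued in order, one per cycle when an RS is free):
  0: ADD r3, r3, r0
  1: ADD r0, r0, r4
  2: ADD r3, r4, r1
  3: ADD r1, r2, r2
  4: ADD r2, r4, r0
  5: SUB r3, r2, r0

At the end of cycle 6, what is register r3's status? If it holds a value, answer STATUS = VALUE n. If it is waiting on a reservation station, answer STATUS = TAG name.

cycle 1: issue ADD r3<-Add1 // r0:2,r1:8,r2:8,r3:Add1,r4:6
cycle 2: issue ADD r0<-Add2 // r0:Add2,r1:8,r2:8,r3:Add1,r4:6
cycle 3: CDB Add1=7; issue ADD r3<-Add1 // r0:Add2,r1:8,r2:8,r3:Add1,r4:6
cycle 4: CDB Add2=8; issue ADD r1<-Add2 // r0:8,r1:Add2,r2:8,r3:Add1,r4:6
cycle 5: CDB Add1=14; issue ADD r2<-Add1 // r0:8,r1:Add2,r2:Add1,r3:14,r4:6
cycle 6: CDB Add2=16; issue SUB r3<-Add2 // r0:8,r1:16,r2:Add1,r3:Add2,r4:6

STATUS = TAG Add2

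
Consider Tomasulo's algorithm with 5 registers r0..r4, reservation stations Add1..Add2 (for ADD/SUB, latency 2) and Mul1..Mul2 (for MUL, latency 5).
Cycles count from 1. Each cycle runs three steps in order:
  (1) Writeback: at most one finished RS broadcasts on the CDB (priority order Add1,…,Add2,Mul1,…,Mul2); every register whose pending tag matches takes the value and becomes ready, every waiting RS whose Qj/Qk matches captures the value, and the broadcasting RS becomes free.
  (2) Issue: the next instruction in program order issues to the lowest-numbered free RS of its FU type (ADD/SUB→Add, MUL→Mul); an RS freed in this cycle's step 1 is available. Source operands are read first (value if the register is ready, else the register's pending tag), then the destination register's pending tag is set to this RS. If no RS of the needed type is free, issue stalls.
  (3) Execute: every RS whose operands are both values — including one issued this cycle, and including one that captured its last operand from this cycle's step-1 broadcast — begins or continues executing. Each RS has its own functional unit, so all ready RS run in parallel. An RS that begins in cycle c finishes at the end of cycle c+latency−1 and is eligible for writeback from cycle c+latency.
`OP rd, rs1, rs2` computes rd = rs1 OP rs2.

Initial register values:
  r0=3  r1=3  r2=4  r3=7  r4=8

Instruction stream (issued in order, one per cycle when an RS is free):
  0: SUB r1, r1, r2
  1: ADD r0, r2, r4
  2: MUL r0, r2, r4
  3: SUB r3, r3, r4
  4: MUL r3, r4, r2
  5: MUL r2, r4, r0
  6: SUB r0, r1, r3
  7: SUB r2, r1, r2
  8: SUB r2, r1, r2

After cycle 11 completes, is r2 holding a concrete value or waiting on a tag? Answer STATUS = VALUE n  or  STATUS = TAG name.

cycle 1: issue SUB r1<-Add1 // r0:3,r1:Add1,r2:4,r3:7,r4:8
cycle 2: issue ADD r0<-Add2 // r0:Add2,r1:Add1,r2:4,r3:7,r4:8
cycle 3: CDB Add1=-1; issue MUL r0<-Mul1 // r0:Mul1,r1:-1,r2:4,r3:7,r4:8
cycle 4: CDB Add2=12; issue SUB r3<-Add1 // r0:Mul1,r1:-1,r2:4,r3:Add1,r4:8
cycle 5: issue MUL r3<-Mul2 // r0:Mul1,r1:-1,r2:4,r3:Mul2,r4:8
cycle 6: CDB Add1=-1; stall // r0:Mul1,r1:-1,r2:4,r3:Mul2,r4:8
cycle 7: stall // r0:Mul1,r1:-1,r2:4,r3:Mul2,r4:8
cycle 8: CDB Mul1=32; issue MUL r2<-Mul1 // r0:32,r1:-1,r2:Mul1,r3:Mul2,r4:8
cycle 9: issue SUB r0<-Add1 // r0:Add1,r1:-1,r2:Mul1,r3:Mul2,r4:8
cycle 10: CDB Mul2=32; issue SUB r2<-Add2 // r0:Add1,r1:-1,r2:Add2,r3:32,r4:8
cycle 11: stall // r0:Add1,r1:-1,r2:Add2,r3:32,r4:8

STATUS = TAG Add2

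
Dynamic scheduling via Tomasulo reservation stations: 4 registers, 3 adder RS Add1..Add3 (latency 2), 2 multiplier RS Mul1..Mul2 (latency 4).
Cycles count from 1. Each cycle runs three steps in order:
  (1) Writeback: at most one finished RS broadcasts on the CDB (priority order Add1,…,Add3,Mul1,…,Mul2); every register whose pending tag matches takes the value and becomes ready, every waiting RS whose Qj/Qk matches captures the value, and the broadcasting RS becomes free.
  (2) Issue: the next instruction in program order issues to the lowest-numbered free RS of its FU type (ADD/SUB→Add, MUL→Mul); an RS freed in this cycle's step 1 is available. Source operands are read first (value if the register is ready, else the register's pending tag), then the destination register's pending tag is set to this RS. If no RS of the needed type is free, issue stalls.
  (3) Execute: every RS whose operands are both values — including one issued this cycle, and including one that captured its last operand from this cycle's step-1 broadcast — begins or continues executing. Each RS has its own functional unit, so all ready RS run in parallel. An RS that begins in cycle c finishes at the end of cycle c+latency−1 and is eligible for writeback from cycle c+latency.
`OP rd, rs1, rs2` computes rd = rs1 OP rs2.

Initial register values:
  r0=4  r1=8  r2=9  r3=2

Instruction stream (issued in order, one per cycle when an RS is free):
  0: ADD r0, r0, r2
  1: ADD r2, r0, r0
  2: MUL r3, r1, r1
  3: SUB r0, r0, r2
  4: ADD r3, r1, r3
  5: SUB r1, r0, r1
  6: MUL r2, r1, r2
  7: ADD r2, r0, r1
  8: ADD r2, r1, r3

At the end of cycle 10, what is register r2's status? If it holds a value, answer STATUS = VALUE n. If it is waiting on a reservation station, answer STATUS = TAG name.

cycle 1: issue ADD r0<-Add1 // r0:Add1,r1:8,r2:9,r3:2
cycle 2: issue ADD r2<-Add2 // r0:Add1,r1:8,r2:Add2,r3:2
cycle 3: CDB Add1=13; issue MUL r3<-Mul1 // r0:13,r1:8,r2:Add2,r3:Mul1
cycle 4: issue SUB r0<-Add1 // r0:Add1,r1:8,r2:Add2,r3:Mul1
cycle 5: CDB Add2=26; issue ADD r3<-Add2 // r0:Add1,r1:8,r2:26,r3:Add2
cycle 6: issue SUB r1<-Add3 // r0:Add1,r1:Add3,r2:26,r3:Add2
cycle 7: CDB Add1=-13; issue MUL r2<-Mul2 // r0:-13,r1:Add3,r2:Mul2,r3:Add2
cycle 8: CDB Mul1=64; issue ADD r2<-Add1 // r0:-13,r1:Add3,r2:Add1,r3:Add2
cycle 9: CDB Add3=-21; issue ADD r2<-Add3 // r0:-13,r1:-21,r2:Add3,r3:Add2
cycle 10: CDB Add2=72 // r0:-13,r1:-21,r2:Add3,r3:72

STATUS = TAG Add3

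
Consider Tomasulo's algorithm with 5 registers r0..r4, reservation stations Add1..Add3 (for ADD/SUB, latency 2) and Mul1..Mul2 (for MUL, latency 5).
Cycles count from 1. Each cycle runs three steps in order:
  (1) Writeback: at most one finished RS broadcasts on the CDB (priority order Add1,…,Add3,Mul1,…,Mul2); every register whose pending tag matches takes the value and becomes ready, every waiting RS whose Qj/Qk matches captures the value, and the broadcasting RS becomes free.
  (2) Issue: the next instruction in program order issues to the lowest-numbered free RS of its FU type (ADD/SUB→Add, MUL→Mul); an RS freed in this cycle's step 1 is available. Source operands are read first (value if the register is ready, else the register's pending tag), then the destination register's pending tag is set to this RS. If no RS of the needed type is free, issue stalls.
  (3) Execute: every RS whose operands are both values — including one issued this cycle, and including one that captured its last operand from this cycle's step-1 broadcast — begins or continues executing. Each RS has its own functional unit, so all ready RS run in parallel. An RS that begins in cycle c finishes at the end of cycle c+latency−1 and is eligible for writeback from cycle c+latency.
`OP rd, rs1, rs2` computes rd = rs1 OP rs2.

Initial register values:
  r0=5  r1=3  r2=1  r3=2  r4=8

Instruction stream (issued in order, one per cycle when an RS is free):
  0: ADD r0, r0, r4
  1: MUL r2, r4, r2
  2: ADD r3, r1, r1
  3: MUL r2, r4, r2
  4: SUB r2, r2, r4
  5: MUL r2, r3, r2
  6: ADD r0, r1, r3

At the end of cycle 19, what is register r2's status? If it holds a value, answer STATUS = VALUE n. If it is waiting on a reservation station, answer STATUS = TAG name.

  c1: issue ADD r0<-Add1  regs: r0:Add1,r1:3,r2:1,r3:2,r4:8
  c2: issue MUL r2<-Mul1  regs: r0:Add1,r1:3,r2:Mul1,r3:2,r4:8
  c3: CDB Add1=13; issue ADD r3<-Add1  regs: r0:13,r1:3,r2:Mul1,r3:Add1,r4:8
  c4: issue MUL r2<-Mul2  regs: r0:13,r1:3,r2:Mul2,r3:Add1,r4:8
  c5: CDB Add1=6; issue SUB r2<-Add1  regs: r0:13,r1:3,r2:Add1,r3:6,r4:8
  c6: stall  regs: r0:13,r1:3,r2:Add1,r3:6,r4:8
  c7: CDB Mul1=8; issue MUL r2<-Mul1  regs: r0:13,r1:3,r2:Mul1,r3:6,r4:8
  c8: issue ADD r0<-Add2  regs: r0:Add2,r1:3,r2:Mul1,r3:6,r4:8
  c9: -  regs: r0:Add2,r1:3,r2:Mul1,r3:6,r4:8
  c10: CDB Add2=9  regs: r0:9,r1:3,r2:Mul1,r3:6,r4:8
  c11: -  regs: r0:9,r1:3,r2:Mul1,r3:6,r4:8
  c12: CDB Mul2=64  regs: r0:9,r1:3,r2:Mul1,r3:6,r4:8
  c13: -  regs: r0:9,r1:3,r2:Mul1,r3:6,r4:8
  c14: CDB Add1=56  regs: r0:9,r1:3,r2:Mul1,r3:6,r4:8
  c15: -  regs: r0:9,r1:3,r2:Mul1,r3:6,r4:8
  c16: -  regs: r0:9,r1:3,r2:Mul1,r3:6,r4:8
  c17: -  regs: r0:9,r1:3,r2:Mul1,r3:6,r4:8
  c18: -  regs: r0:9,r1:3,r2:Mul1,r3:6,r4:8
  c19: CDB Mul1=336  regs: r0:9,r1:3,r2:336,r3:6,r4:8

STATUS = VALUE 336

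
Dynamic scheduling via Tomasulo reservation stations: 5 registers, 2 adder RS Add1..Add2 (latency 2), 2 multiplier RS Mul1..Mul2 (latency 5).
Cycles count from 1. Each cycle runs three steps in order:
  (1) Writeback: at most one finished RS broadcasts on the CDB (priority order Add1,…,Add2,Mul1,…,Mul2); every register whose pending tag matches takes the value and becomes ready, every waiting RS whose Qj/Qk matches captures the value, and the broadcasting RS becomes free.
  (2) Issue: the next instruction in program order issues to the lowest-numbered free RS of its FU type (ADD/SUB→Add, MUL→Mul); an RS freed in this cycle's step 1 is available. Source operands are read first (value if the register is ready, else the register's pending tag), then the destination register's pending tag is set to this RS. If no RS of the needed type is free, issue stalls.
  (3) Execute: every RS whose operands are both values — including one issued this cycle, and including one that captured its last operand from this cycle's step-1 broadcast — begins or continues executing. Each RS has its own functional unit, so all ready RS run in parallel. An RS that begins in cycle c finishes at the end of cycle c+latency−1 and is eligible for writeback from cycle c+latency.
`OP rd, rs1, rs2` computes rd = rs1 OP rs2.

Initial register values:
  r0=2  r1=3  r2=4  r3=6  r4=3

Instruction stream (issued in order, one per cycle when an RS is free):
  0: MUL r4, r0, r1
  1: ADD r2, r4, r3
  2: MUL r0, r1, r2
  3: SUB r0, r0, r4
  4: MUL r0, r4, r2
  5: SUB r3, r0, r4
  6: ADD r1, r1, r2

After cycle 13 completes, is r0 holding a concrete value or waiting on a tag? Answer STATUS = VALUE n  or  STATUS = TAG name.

STATUS = VALUE 72

  c1: issue MUL r4<-Mul1  regs: r0:2,r1:3,r2:4,r3:6,r4:Mul1
  c2: issue ADD r2<-Add1  regs: r0:2,r1:3,r2:Add1,r3:6,r4:Mul1
  c3: issue MUL r0<-Mul2  regs: r0:Mul2,r1:3,r2:Add1,r3:6,r4:Mul1
  c4: issue SUB r0<-Add2  regs: r0:Add2,r1:3,r2:Add1,r3:6,r4:Mul1
  c5: stall  regs: r0:Add2,r1:3,r2:Add1,r3:6,r4:Mul1
  c6: CDB Mul1=6; issue MUL r0<-Mul1  regs: r0:Mul1,r1:3,r2:Add1,r3:6,r4:6
  c7: stall  regs: r0:Mul1,r1:3,r2:Add1,r3:6,r4:6
  c8: CDB Add1=12; issue SUB r3<-Add1  regs: r0:Mul1,r1:3,r2:12,r3:Add1,r4:6
  c9: stall  regs: r0:Mul1,r1:3,r2:12,r3:Add1,r4:6
  c10: stall  regs: r0:Mul1,r1:3,r2:12,r3:Add1,r4:6
  c11: stall  regs: r0:Mul1,r1:3,r2:12,r3:Add1,r4:6
  c12: stall  regs: r0:Mul1,r1:3,r2:12,r3:Add1,r4:6
  c13: CDB Mul1=72; stall  regs: r0:72,r1:3,r2:12,r3:Add1,r4:6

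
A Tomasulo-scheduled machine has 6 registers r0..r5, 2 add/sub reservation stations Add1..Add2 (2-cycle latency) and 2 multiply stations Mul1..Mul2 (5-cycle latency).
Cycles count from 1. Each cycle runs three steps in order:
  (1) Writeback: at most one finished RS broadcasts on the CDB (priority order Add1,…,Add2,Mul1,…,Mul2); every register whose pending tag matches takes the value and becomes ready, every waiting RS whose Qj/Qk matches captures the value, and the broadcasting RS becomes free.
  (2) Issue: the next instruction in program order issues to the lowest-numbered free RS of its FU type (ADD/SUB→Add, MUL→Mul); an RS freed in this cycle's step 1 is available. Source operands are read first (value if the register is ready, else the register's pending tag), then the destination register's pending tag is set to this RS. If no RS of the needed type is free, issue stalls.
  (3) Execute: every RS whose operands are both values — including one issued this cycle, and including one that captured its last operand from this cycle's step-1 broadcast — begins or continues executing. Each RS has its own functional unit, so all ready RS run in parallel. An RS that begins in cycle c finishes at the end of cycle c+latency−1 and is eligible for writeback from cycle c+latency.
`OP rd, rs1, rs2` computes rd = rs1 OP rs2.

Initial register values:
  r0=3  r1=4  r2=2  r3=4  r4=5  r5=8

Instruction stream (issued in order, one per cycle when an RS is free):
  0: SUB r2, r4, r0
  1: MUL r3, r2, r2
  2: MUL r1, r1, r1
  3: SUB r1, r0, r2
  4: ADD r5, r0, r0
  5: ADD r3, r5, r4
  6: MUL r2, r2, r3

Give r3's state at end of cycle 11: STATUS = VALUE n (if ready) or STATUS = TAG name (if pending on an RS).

cycle 1: issue SUB r2<-Add1 // r0:3,r1:4,r2:Add1,r3:4,r4:5,r5:8
cycle 2: issue MUL r3<-Mul1 // r0:3,r1:4,r2:Add1,r3:Mul1,r4:5,r5:8
cycle 3: CDB Add1=2; issue MUL r1<-Mul2 // r0:3,r1:Mul2,r2:2,r3:Mul1,r4:5,r5:8
cycle 4: issue SUB r1<-Add1 // r0:3,r1:Add1,r2:2,r3:Mul1,r4:5,r5:8
cycle 5: issue ADD r5<-Add2 // r0:3,r1:Add1,r2:2,r3:Mul1,r4:5,r5:Add2
cycle 6: CDB Add1=1; issue ADD r3<-Add1 // r0:3,r1:1,r2:2,r3:Add1,r4:5,r5:Add2
cycle 7: CDB Add2=6; stall // r0:3,r1:1,r2:2,r3:Add1,r4:5,r5:6
cycle 8: CDB Mul1=4; issue MUL r2<-Mul1 // r0:3,r1:1,r2:Mul1,r3:Add1,r4:5,r5:6
cycle 9: CDB Add1=11 // r0:3,r1:1,r2:Mul1,r3:11,r4:5,r5:6
cycle 10: CDB Mul2=16 // r0:3,r1:1,r2:Mul1,r3:11,r4:5,r5:6
cycle 11: - // r0:3,r1:1,r2:Mul1,r3:11,r4:5,r5:6

STATUS = VALUE 11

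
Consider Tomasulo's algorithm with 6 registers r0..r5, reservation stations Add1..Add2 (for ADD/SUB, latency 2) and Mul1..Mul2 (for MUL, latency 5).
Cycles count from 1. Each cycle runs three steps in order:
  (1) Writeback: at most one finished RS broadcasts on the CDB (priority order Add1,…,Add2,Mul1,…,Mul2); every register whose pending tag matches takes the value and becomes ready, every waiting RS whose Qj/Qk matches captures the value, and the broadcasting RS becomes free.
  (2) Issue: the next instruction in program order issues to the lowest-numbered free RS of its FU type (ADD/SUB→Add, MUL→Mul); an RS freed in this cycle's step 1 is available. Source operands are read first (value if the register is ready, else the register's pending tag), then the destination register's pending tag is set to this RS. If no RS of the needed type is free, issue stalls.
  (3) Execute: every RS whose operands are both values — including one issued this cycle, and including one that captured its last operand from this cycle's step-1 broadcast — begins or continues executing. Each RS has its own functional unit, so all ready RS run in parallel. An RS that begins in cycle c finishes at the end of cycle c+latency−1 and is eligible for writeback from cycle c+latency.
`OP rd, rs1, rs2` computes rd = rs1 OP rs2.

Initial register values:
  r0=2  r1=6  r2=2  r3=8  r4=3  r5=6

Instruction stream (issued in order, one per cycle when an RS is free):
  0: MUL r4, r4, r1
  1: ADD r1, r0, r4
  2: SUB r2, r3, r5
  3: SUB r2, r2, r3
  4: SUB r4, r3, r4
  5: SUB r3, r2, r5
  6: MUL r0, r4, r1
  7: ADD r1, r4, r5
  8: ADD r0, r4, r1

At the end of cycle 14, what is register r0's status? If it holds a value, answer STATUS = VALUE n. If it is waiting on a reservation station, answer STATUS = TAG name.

STATUS = VALUE -14

c1: issue MUL r4<-Mul1 | r0:2,r1:6,r2:2,r3:8,r4:Mul1,r5:6
c2: issue ADD r1<-Add1 | r0:2,r1:Add1,r2:2,r3:8,r4:Mul1,r5:6
c3: issue SUB r2<-Add2 | r0:2,r1:Add1,r2:Add2,r3:8,r4:Mul1,r5:6
c4: stall | r0:2,r1:Add1,r2:Add2,r3:8,r4:Mul1,r5:6
c5: CDB Add2=2; issue SUB r2<-Add2 | r0:2,r1:Add1,r2:Add2,r3:8,r4:Mul1,r5:6
c6: CDB Mul1=18; stall | r0:2,r1:Add1,r2:Add2,r3:8,r4:18,r5:6
c7: CDB Add2=-6; issue SUB r4<-Add2 | r0:2,r1:Add1,r2:-6,r3:8,r4:Add2,r5:6
c8: CDB Add1=20; issue SUB r3<-Add1 | r0:2,r1:20,r2:-6,r3:Add1,r4:Add2,r5:6
c9: CDB Add2=-10; issue MUL r0<-Mul1 | r0:Mul1,r1:20,r2:-6,r3:Add1,r4:-10,r5:6
c10: CDB Add1=-12; issue ADD r1<-Add1 | r0:Mul1,r1:Add1,r2:-6,r3:-12,r4:-10,r5:6
c11: issue ADD r0<-Add2 | r0:Add2,r1:Add1,r2:-6,r3:-12,r4:-10,r5:6
c12: CDB Add1=-4 | r0:Add2,r1:-4,r2:-6,r3:-12,r4:-10,r5:6
c13: - | r0:Add2,r1:-4,r2:-6,r3:-12,r4:-10,r5:6
c14: CDB Add2=-14 | r0:-14,r1:-4,r2:-6,r3:-12,r4:-10,r5:6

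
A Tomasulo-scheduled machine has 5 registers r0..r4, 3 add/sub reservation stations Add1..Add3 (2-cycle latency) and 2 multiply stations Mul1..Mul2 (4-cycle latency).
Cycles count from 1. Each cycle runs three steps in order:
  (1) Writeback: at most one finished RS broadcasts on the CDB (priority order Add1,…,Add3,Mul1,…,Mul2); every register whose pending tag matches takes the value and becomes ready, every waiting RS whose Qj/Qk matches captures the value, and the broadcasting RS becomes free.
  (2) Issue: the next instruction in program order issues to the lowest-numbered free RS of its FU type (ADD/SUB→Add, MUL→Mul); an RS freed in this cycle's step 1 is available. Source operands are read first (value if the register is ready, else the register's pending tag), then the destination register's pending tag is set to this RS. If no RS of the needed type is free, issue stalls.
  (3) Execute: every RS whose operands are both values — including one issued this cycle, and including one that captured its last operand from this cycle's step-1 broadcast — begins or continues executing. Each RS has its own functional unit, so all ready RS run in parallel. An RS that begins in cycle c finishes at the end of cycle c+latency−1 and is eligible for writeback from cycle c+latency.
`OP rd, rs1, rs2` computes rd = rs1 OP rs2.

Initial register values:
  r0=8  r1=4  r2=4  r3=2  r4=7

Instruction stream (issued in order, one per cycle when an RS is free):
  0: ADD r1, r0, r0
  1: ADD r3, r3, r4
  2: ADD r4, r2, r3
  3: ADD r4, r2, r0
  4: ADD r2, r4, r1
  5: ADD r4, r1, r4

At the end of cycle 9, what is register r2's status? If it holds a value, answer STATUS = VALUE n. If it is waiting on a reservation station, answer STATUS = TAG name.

cycle 1: issue ADD r1<-Add1 // r0:8,r1:Add1,r2:4,r3:2,r4:7
cycle 2: issue ADD r3<-Add2 // r0:8,r1:Add1,r2:4,r3:Add2,r4:7
cycle 3: CDB Add1=16; issue ADD r4<-Add1 // r0:8,r1:16,r2:4,r3:Add2,r4:Add1
cycle 4: CDB Add2=9; issue ADD r4<-Add2 // r0:8,r1:16,r2:4,r3:9,r4:Add2
cycle 5: issue ADD r2<-Add3 // r0:8,r1:16,r2:Add3,r3:9,r4:Add2
cycle 6: CDB Add1=13; issue ADD r4<-Add1 // r0:8,r1:16,r2:Add3,r3:9,r4:Add1
cycle 7: CDB Add2=12 // r0:8,r1:16,r2:Add3,r3:9,r4:Add1
cycle 8: - // r0:8,r1:16,r2:Add3,r3:9,r4:Add1
cycle 9: CDB Add1=28 // r0:8,r1:16,r2:Add3,r3:9,r4:28

STATUS = TAG Add3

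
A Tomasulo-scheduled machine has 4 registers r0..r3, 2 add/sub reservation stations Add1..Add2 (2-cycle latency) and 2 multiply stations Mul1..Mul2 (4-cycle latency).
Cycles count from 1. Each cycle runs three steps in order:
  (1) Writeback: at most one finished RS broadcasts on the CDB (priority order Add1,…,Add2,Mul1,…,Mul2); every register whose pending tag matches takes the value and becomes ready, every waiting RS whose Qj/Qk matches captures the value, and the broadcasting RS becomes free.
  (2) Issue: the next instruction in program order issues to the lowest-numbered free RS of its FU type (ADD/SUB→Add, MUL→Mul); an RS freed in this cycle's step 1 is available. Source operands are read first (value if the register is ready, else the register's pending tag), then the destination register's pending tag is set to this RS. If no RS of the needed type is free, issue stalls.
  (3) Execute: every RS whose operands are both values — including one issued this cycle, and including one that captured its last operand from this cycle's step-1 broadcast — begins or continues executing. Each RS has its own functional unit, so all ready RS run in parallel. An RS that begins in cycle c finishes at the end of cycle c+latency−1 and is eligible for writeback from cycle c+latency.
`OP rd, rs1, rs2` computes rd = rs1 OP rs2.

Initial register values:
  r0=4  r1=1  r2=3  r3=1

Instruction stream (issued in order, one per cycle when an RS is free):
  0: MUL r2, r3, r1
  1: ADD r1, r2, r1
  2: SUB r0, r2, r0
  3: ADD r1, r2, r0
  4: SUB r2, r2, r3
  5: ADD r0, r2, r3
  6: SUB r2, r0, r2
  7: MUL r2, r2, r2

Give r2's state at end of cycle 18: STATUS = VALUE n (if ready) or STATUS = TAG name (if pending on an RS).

STATUS = TAG Mul1

cycle 1: issue MUL r2<-Mul1 // r0:4,r1:1,r2:Mul1,r3:1
cycle 2: issue ADD r1<-Add1 // r0:4,r1:Add1,r2:Mul1,r3:1
cycle 3: issue SUB r0<-Add2 // r0:Add2,r1:Add1,r2:Mul1,r3:1
cycle 4: stall // r0:Add2,r1:Add1,r2:Mul1,r3:1
cycle 5: CDB Mul1=1; stall // r0:Add2,r1:Add1,r2:1,r3:1
cycle 6: stall // r0:Add2,r1:Add1,r2:1,r3:1
cycle 7: CDB Add1=2; issue ADD r1<-Add1 // r0:Add2,r1:Add1,r2:1,r3:1
cycle 8: CDB Add2=-3; issue SUB r2<-Add2 // r0:-3,r1:Add1,r2:Add2,r3:1
cycle 9: stall // r0:-3,r1:Add1,r2:Add2,r3:1
cycle 10: CDB Add1=-2; issue ADD r0<-Add1 // r0:Add1,r1:-2,r2:Add2,r3:1
cycle 11: CDB Add2=0; issue SUB r2<-Add2 // r0:Add1,r1:-2,r2:Add2,r3:1
cycle 12: issue MUL r2<-Mul1 // r0:Add1,r1:-2,r2:Mul1,r3:1
cycle 13: CDB Add1=1 // r0:1,r1:-2,r2:Mul1,r3:1
cycle 14: - // r0:1,r1:-2,r2:Mul1,r3:1
cycle 15: CDB Add2=1 // r0:1,r1:-2,r2:Mul1,r3:1
cycle 16: - // r0:1,r1:-2,r2:Mul1,r3:1
cycle 17: - // r0:1,r1:-2,r2:Mul1,r3:1
cycle 18: - // r0:1,r1:-2,r2:Mul1,r3:1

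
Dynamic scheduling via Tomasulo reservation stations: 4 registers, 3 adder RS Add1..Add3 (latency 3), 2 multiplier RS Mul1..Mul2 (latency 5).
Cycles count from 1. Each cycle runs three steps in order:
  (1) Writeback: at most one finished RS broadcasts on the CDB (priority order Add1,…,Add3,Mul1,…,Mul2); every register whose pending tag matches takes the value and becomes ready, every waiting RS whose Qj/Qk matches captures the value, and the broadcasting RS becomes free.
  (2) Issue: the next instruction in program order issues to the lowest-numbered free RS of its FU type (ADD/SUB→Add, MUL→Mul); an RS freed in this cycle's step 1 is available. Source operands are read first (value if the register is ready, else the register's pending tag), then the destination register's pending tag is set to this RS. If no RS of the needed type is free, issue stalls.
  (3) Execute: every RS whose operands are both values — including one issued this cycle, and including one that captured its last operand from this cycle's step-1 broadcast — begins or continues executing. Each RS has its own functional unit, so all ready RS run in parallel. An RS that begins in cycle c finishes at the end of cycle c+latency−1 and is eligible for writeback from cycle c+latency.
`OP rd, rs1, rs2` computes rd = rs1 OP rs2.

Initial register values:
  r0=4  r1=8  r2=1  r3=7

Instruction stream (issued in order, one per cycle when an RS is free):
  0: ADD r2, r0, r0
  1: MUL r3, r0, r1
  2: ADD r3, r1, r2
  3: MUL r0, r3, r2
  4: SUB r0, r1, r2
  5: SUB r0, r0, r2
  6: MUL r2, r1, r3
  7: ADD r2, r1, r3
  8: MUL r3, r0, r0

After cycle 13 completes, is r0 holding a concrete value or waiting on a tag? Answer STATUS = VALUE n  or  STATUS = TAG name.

STATUS = VALUE -8

cycle 1: issue ADD r2<-Add1 // r0:4,r1:8,r2:Add1,r3:7
cycle 2: issue MUL r3<-Mul1 // r0:4,r1:8,r2:Add1,r3:Mul1
cycle 3: issue ADD r3<-Add2 // r0:4,r1:8,r2:Add1,r3:Add2
cycle 4: CDB Add1=8; issue MUL r0<-Mul2 // r0:Mul2,r1:8,r2:8,r3:Add2
cycle 5: issue SUB r0<-Add1 // r0:Add1,r1:8,r2:8,r3:Add2
cycle 6: issue SUB r0<-Add3 // r0:Add3,r1:8,r2:8,r3:Add2
cycle 7: CDB Add2=16; stall // r0:Add3,r1:8,r2:8,r3:16
cycle 8: CDB Add1=0; stall // r0:Add3,r1:8,r2:8,r3:16
cycle 9: CDB Mul1=32; issue MUL r2<-Mul1 // r0:Add3,r1:8,r2:Mul1,r3:16
cycle 10: issue ADD r2<-Add1 // r0:Add3,r1:8,r2:Add1,r3:16
cycle 11: CDB Add3=-8; stall // r0:-8,r1:8,r2:Add1,r3:16
cycle 12: CDB Mul2=128; issue MUL r3<-Mul2 // r0:-8,r1:8,r2:Add1,r3:Mul2
cycle 13: CDB Add1=24 // r0:-8,r1:8,r2:24,r3:Mul2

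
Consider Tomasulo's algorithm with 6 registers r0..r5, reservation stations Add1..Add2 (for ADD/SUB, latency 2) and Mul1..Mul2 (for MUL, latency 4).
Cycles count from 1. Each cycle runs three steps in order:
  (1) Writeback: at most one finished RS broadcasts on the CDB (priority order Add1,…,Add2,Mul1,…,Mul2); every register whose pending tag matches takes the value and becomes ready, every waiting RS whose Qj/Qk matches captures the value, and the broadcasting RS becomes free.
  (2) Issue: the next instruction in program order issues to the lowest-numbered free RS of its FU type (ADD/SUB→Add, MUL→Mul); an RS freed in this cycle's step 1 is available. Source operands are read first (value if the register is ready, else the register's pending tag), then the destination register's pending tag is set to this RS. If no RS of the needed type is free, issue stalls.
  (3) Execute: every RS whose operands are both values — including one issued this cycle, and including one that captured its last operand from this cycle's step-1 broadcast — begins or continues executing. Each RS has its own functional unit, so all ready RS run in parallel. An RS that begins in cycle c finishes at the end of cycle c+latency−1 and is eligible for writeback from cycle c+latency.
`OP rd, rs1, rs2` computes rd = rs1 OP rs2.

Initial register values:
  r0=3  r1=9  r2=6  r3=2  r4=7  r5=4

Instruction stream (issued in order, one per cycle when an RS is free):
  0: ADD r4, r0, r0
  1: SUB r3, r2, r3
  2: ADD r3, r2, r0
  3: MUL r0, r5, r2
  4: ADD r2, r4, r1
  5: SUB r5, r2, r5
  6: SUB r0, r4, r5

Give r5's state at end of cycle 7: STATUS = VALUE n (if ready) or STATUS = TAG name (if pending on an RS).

STATUS = TAG Add2

c1: issue ADD r4<-Add1 | r0:3,r1:9,r2:6,r3:2,r4:Add1,r5:4
c2: issue SUB r3<-Add2 | r0:3,r1:9,r2:6,r3:Add2,r4:Add1,r5:4
c3: CDB Add1=6; issue ADD r3<-Add1 | r0:3,r1:9,r2:6,r3:Add1,r4:6,r5:4
c4: CDB Add2=4; issue MUL r0<-Mul1 | r0:Mul1,r1:9,r2:6,r3:Add1,r4:6,r5:4
c5: CDB Add1=9; issue ADD r2<-Add1 | r0:Mul1,r1:9,r2:Add1,r3:9,r4:6,r5:4
c6: issue SUB r5<-Add2 | r0:Mul1,r1:9,r2:Add1,r3:9,r4:6,r5:Add2
c7: CDB Add1=15; issue SUB r0<-Add1 | r0:Add1,r1:9,r2:15,r3:9,r4:6,r5:Add2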